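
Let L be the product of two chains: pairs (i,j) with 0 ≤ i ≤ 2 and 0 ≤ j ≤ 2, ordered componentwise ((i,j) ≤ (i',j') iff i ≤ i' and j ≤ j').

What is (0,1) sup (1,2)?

Common upper bounds of {(0,1), (1,2)}: (1,2), (2,2).
The least among these is (1,2).

(1,2)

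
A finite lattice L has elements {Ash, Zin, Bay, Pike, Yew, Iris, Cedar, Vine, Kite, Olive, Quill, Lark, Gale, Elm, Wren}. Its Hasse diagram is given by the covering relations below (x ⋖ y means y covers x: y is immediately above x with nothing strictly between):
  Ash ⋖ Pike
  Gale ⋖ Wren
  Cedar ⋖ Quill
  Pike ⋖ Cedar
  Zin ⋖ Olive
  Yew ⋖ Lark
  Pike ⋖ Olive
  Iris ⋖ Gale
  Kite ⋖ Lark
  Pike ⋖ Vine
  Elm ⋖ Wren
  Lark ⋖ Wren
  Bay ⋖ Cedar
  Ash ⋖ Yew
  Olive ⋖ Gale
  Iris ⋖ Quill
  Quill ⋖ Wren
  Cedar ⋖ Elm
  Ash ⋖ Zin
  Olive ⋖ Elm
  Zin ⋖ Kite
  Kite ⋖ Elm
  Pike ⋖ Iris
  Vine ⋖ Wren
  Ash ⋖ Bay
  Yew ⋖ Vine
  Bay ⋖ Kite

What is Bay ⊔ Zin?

Kite

Common upper bounds of {Bay, Zin}: Elm, Kite, Lark, Wren.
The least among these is Kite.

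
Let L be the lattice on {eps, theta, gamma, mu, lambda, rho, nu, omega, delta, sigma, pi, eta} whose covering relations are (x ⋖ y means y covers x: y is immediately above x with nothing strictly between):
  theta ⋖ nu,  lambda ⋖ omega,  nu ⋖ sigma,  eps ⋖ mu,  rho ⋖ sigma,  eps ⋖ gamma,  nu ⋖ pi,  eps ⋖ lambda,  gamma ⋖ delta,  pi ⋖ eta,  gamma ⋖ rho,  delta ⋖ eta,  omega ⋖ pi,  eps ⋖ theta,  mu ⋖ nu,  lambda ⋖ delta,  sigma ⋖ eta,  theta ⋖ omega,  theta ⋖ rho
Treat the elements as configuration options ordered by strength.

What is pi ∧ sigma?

nu

Common lower bounds of {pi, sigma}: eps, mu, nu, theta.
The greatest among these is nu.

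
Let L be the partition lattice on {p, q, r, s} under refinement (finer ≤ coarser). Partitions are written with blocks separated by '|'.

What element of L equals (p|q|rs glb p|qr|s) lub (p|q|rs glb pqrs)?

p|q|rs

p|q|rs ∧ p|qr|s = p|q|r|s
p|q|rs ∧ pqrs = p|q|rs
p|q|r|s ∨ p|q|rs = p|q|rs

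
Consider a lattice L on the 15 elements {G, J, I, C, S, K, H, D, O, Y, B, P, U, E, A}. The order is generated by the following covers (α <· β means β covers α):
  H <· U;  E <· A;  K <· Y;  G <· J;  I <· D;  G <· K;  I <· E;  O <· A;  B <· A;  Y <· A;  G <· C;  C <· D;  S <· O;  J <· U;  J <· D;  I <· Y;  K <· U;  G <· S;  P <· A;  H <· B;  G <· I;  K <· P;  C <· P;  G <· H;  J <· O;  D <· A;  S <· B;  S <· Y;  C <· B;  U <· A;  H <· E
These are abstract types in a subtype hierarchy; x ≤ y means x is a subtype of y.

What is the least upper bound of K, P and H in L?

Common upper bounds of {K, P, H}: A.
The least among these is A.

A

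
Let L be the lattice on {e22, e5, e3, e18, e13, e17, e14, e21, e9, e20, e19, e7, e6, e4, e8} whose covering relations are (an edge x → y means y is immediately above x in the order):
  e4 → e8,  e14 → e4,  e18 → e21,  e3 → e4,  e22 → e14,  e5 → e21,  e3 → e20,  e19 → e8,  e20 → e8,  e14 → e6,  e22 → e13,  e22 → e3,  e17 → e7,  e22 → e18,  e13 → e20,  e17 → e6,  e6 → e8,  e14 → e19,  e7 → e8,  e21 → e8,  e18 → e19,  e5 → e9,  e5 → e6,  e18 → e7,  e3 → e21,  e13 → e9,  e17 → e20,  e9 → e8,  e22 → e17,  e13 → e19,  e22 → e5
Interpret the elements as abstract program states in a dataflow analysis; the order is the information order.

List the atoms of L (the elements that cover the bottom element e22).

e13, e14, e17, e18, e3, e5

The atoms are exactly the elements that cover e22: e13, e14, e17, e18, e3, e5.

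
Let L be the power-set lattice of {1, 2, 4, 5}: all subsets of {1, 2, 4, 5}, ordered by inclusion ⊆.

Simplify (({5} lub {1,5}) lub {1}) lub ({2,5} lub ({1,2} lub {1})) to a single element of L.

{1,2,5}

{5} ∨ {1,5} = {1,5}
{1,5} ∨ {1} = {1,5}
{1,2} ∨ {1} = {1,2}
{2,5} ∨ {1,2} = {1,2,5}
{1,5} ∨ {1,2,5} = {1,2,5}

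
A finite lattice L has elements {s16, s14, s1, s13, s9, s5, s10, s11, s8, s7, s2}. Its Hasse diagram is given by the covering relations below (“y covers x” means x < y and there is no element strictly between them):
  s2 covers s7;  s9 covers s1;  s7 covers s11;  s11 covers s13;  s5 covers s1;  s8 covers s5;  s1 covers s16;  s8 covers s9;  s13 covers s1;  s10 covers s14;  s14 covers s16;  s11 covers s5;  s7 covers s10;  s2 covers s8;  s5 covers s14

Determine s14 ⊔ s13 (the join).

s11

Common upper bounds of {s14, s13}: s11, s2, s7.
The least among these is s11.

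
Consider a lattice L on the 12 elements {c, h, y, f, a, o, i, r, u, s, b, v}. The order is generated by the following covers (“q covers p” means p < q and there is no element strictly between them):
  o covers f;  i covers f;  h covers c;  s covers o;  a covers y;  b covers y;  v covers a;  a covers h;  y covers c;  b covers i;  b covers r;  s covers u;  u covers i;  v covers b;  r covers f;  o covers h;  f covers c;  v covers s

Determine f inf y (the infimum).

Common lower bounds of {f, y}: c.
The greatest among these is c.

c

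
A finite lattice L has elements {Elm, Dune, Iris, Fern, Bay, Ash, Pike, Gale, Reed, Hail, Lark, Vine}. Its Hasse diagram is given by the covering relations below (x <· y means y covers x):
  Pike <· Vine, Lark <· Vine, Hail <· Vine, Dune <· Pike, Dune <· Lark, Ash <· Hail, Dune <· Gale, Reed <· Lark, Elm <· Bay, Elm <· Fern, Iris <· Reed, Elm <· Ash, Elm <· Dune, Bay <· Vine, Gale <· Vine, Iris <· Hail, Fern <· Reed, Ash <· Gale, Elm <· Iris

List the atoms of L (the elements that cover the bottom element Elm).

The atoms are exactly the elements that cover Elm: Ash, Bay, Dune, Fern, Iris.

Ash, Bay, Dune, Fern, Iris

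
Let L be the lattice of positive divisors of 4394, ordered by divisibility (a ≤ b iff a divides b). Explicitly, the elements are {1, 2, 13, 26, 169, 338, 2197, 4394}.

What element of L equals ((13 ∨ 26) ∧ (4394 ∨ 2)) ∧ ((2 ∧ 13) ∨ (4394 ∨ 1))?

13 ∨ 26 = 26
4394 ∨ 2 = 4394
26 ∧ 4394 = 26
2 ∧ 13 = 1
4394 ∨ 1 = 4394
1 ∨ 4394 = 4394
26 ∧ 4394 = 26

26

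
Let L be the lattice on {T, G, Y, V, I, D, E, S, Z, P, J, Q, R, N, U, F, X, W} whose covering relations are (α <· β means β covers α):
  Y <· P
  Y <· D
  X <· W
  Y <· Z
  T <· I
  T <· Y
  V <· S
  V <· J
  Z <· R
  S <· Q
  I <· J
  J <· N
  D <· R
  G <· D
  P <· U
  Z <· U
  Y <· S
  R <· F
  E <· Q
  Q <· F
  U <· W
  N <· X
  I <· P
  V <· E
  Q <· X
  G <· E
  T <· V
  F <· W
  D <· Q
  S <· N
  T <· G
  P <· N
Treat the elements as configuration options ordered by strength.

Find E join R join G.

Common upper bounds of {E, R, G}: F, W.
The least among these is F.

F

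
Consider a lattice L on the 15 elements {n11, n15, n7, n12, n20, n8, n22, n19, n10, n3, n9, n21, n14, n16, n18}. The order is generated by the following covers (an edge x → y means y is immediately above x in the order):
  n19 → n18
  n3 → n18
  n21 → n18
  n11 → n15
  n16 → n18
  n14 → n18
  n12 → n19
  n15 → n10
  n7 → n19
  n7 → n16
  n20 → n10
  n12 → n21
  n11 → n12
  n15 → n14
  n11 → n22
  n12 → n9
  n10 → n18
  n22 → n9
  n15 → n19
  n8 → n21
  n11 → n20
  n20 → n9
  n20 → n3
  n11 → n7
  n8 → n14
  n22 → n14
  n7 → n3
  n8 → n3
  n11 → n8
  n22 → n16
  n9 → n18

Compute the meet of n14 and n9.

Common lower bounds of {n14, n9}: n11, n22.
The greatest among these is n22.

n22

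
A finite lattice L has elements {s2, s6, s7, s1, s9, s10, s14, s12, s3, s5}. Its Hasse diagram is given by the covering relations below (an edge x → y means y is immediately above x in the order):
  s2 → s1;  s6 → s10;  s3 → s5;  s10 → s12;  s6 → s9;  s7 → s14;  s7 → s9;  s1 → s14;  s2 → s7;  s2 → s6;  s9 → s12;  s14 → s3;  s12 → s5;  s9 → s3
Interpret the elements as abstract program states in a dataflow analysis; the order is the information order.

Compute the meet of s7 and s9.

s7

Common lower bounds of {s7, s9}: s2, s7.
The greatest among these is s7.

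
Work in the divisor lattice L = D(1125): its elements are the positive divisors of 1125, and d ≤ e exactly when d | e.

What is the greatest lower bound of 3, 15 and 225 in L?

In the divisibility order, the meet is the greatest common divisor: gcd(3, 15, 225) = 3.

3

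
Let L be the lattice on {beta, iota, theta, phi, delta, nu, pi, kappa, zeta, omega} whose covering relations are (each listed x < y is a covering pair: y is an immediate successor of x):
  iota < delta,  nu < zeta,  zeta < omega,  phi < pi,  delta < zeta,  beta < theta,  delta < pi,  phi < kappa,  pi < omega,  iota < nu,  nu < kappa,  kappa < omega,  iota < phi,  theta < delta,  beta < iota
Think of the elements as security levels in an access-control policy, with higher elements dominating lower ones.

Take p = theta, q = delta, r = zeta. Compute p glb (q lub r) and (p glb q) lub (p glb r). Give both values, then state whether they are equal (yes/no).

theta; theta; yes

q lub r = zeta, so p glb (q lub r) = theta glb zeta = theta.
p glb q = theta and p glb r = theta, so (p glb q) lub (p glb r) = theta lub theta = theta.
Equal: yes.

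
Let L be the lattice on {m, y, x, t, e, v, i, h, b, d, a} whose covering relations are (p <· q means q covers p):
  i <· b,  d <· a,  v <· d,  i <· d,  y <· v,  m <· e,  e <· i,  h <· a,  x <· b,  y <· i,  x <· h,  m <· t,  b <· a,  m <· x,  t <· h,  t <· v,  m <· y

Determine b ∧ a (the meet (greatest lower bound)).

Common lower bounds of {b, a}: b, e, i, m, x, y.
The greatest among these is b.

b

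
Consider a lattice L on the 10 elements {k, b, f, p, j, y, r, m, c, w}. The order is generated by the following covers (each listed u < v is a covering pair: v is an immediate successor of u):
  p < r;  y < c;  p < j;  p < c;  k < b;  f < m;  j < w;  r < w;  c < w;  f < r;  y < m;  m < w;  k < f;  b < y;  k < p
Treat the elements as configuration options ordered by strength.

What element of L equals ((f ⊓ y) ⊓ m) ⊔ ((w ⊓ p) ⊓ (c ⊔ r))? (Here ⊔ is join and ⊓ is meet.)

f ∧ y = k
k ∧ m = k
w ∧ p = p
c ∨ r = w
p ∧ w = p
k ∨ p = p

p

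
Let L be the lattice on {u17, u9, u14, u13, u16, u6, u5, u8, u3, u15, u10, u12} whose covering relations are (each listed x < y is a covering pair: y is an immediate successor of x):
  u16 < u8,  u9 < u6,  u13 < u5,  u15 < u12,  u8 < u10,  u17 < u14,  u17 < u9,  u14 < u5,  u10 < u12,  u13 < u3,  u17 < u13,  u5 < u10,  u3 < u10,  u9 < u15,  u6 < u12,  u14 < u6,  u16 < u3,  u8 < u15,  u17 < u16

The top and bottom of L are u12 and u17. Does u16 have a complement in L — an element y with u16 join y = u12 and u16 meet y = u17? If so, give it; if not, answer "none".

u6

Need y with u16 ∨ y = u12 and u16 ∧ y = u17.
Checking each element gives: u6.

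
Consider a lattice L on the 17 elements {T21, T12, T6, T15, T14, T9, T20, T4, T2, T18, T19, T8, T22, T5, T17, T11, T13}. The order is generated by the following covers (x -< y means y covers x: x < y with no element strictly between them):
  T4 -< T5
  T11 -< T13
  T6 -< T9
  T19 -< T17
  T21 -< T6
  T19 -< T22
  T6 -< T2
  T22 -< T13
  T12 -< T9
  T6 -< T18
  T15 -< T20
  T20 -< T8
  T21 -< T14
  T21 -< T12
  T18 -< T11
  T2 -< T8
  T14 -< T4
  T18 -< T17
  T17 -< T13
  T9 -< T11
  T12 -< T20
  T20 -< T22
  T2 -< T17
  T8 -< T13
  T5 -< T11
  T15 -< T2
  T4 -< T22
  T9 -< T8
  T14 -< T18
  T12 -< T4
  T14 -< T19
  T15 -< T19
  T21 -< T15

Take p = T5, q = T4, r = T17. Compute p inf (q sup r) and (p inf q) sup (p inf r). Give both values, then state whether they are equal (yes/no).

T5; T4; no

q sup r = T13, so p inf (q sup r) = T5 inf T13 = T5.
p inf q = T4 and p inf r = T14, so (p inf q) sup (p inf r) = T4 sup T14 = T4.
Equal: no.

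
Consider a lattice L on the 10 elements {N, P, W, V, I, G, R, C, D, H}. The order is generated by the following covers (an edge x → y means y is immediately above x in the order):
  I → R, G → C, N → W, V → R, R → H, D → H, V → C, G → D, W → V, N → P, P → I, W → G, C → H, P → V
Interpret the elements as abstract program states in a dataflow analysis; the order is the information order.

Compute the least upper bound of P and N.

Common upper bounds of {P, N}: C, H, I, P, R, V.
The least among these is P.

P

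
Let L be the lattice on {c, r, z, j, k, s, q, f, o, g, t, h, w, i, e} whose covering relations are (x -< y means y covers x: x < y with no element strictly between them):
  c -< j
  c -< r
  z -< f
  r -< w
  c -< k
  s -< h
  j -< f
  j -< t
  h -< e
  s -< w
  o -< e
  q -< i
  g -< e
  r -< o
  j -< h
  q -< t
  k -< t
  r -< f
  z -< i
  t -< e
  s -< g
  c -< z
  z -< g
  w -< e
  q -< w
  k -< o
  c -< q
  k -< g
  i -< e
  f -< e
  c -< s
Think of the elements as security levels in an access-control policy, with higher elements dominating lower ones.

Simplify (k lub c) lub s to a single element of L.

g

k ∨ c = k
k ∨ s = g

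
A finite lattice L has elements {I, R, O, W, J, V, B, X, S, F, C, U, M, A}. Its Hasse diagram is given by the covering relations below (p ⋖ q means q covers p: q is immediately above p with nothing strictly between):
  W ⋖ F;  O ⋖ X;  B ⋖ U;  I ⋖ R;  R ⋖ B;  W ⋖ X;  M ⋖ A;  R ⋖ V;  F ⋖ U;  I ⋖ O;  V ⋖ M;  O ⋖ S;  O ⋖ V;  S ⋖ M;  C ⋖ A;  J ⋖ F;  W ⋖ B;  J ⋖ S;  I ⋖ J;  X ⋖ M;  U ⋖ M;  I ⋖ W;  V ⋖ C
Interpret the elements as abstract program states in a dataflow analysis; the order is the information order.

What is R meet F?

I

Common lower bounds of {R, F}: I.
The greatest among these is I.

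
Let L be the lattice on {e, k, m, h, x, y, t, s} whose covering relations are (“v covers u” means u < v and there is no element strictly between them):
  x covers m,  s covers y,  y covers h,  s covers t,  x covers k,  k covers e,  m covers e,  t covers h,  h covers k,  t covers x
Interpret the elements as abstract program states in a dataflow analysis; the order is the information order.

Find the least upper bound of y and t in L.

s

Common upper bounds of {y, t}: s.
The least among these is s.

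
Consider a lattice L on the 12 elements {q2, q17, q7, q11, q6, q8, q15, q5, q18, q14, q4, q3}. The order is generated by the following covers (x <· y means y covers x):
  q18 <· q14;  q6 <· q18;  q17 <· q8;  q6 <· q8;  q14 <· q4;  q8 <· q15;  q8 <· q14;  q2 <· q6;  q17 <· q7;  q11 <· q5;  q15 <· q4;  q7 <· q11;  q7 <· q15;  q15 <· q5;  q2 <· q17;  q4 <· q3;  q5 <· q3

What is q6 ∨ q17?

q8

Common upper bounds of {q6, q17}: q14, q15, q3, q4, q5, q8.
The least among these is q8.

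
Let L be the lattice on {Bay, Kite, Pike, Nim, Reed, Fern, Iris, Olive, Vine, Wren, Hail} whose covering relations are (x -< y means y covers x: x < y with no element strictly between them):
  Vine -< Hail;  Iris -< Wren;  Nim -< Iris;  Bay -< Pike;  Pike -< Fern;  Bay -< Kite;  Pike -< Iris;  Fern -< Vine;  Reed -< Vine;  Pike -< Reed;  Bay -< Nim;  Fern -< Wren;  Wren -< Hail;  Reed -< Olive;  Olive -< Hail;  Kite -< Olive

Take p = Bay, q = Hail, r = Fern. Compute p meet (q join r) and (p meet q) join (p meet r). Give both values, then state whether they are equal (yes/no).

Bay; Bay; yes

q join r = Hail, so p meet (q join r) = Bay meet Hail = Bay.
p meet q = Bay and p meet r = Bay, so (p meet q) join (p meet r) = Bay join Bay = Bay.
Equal: yes.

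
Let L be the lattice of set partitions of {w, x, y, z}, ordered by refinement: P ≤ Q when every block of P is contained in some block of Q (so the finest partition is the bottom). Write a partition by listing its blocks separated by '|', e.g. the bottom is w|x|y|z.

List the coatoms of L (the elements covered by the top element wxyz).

wxy|z, wxz|y, wx|yz, wyz|x, wy|xz, wz|xy, w|xyz

The coatoms are exactly the elements covered by wxyz: wxy|z, wxz|y, wx|yz, wyz|x, wy|xz, wz|xy, w|xyz.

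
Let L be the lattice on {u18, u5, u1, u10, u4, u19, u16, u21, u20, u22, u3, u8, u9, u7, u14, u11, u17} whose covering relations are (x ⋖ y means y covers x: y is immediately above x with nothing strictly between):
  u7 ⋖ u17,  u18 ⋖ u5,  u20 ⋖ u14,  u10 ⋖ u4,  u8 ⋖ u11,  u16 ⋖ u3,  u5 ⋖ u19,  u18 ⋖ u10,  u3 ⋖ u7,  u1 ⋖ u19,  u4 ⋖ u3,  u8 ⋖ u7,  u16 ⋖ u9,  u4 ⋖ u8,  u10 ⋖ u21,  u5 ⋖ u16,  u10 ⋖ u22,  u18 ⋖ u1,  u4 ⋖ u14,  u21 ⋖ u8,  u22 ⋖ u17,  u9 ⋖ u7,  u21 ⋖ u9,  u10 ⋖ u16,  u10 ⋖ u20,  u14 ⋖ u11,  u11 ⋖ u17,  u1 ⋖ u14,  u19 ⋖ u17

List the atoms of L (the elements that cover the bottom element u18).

u1, u10, u5

The atoms are exactly the elements that cover u18: u1, u10, u5.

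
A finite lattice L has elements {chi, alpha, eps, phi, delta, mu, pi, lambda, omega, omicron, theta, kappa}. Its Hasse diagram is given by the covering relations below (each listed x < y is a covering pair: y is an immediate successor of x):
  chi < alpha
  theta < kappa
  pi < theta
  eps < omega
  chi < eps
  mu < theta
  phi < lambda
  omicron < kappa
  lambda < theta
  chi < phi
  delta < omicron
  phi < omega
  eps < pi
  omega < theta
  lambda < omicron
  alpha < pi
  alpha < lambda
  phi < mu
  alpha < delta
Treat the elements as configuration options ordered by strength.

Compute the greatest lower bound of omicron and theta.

lambda

Common lower bounds of {omicron, theta}: alpha, chi, lambda, phi.
The greatest among these is lambda.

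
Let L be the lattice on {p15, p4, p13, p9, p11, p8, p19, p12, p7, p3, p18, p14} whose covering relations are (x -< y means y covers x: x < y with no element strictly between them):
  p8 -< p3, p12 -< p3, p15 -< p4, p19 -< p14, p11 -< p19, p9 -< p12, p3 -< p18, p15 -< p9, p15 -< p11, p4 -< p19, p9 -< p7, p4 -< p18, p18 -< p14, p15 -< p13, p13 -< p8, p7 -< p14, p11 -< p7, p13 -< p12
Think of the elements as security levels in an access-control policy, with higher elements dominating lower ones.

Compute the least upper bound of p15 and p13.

p13

Common upper bounds of {p15, p13}: p12, p13, p14, p18, p3, p8.
The least among these is p13.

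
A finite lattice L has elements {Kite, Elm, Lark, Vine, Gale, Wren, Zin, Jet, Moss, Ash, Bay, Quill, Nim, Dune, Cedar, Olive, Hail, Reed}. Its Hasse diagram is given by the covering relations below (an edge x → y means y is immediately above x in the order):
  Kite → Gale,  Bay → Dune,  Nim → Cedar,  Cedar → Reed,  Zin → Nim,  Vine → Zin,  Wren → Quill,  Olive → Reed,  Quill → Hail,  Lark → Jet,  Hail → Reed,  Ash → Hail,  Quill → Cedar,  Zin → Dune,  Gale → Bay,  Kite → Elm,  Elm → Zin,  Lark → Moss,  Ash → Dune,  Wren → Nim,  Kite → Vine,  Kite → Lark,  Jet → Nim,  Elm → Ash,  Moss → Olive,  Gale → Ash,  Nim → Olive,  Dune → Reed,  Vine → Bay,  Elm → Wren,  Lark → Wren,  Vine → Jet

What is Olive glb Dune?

Zin

Common lower bounds of {Olive, Dune}: Elm, Kite, Vine, Zin.
The greatest among these is Zin.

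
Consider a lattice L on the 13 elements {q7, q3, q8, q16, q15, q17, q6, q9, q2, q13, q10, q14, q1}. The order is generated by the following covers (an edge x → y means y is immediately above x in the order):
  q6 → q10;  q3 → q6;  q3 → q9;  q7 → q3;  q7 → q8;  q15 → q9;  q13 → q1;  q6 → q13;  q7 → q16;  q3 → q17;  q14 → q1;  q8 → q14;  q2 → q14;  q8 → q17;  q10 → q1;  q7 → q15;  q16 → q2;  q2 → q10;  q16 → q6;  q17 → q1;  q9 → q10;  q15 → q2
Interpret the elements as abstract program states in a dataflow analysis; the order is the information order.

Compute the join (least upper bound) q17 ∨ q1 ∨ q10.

Common upper bounds of {q17, q1, q10}: q1.
The least among these is q1.

q1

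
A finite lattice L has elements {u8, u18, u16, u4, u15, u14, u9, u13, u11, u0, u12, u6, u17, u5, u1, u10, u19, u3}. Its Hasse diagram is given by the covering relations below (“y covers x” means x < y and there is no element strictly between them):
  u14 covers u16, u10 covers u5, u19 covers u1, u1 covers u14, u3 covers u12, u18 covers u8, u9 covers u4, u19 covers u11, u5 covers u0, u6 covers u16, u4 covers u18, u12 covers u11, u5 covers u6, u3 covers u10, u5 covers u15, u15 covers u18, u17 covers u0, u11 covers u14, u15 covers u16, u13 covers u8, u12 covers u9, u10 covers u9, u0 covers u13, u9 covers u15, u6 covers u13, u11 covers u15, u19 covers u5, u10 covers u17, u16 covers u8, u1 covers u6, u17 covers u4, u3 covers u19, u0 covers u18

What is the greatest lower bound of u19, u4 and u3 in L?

u18

Common lower bounds of {u19, u4, u3}: u18, u8.
The greatest among these is u18.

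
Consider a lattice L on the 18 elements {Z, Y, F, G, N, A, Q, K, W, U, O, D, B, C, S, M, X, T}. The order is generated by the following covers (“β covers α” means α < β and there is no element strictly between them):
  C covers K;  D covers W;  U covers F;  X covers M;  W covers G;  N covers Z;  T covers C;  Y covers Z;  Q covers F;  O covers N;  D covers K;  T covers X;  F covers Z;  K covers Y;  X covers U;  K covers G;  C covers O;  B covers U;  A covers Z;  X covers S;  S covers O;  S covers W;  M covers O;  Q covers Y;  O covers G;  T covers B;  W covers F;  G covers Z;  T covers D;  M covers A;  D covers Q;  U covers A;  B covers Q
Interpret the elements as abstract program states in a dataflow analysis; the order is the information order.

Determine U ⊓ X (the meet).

U

Common lower bounds of {U, X}: A, F, U, Z.
The greatest among these is U.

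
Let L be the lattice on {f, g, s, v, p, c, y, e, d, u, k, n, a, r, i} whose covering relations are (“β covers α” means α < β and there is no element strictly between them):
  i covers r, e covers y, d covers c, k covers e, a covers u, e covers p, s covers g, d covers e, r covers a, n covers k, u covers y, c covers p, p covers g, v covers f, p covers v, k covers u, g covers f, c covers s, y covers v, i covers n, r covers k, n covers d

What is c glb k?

p

Common lower bounds of {c, k}: f, g, p, v.
The greatest among these is p.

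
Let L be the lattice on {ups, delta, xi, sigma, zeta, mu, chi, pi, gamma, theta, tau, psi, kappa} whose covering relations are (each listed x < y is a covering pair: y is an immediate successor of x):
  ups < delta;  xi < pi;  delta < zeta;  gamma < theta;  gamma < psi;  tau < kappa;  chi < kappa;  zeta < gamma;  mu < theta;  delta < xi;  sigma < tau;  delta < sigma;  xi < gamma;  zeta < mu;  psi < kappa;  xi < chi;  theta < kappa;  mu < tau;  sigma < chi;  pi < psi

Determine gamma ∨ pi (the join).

psi

Common upper bounds of {gamma, pi}: kappa, psi.
The least among these is psi.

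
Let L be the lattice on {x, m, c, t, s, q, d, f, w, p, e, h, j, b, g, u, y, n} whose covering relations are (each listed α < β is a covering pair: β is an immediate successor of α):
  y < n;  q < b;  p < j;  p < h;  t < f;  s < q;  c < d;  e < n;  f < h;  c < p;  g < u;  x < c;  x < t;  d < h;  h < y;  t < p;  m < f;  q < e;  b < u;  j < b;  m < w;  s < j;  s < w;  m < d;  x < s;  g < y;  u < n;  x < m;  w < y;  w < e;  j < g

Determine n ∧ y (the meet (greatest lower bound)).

Common lower bounds of {n, y}: c, d, f, g, h, j, m, p, s, t, w, x, y.
The greatest among these is y.

y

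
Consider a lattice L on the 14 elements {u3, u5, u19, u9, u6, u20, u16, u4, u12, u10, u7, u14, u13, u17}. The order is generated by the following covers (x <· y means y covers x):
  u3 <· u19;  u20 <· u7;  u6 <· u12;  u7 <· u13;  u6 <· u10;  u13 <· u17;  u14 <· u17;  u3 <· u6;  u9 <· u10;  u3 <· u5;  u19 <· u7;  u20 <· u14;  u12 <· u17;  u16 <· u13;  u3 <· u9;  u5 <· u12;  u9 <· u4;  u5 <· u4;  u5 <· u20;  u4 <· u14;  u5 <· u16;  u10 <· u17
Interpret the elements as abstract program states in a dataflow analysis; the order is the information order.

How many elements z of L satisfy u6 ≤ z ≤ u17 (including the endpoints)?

The interval [u6, u17] = {u10, u12, u17, u6}, which has 4 elements.

4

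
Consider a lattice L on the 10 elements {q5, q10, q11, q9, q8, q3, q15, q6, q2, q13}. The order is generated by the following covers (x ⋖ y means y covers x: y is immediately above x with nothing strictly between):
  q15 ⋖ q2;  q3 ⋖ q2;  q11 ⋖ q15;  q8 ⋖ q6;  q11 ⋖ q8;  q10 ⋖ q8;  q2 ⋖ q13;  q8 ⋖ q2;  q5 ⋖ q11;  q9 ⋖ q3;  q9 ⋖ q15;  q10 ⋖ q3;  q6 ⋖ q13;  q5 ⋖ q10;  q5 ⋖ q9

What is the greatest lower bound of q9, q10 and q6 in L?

Common lower bounds of {q9, q10, q6}: q5.
The greatest among these is q5.

q5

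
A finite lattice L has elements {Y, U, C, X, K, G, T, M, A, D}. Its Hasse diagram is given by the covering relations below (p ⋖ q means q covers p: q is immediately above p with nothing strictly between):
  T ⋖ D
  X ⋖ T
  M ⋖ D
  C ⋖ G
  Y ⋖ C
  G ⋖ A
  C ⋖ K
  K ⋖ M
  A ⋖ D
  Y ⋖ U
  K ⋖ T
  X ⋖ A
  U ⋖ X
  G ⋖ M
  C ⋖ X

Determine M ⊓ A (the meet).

G

Common lower bounds of {M, A}: C, G, Y.
The greatest among these is G.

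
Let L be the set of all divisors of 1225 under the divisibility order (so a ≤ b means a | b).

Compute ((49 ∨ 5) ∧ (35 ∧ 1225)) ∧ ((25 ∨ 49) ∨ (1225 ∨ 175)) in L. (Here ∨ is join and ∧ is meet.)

49 ∨ 5 = 245
35 ∧ 1225 = 35
245 ∧ 35 = 35
25 ∨ 49 = 1225
1225 ∨ 175 = 1225
1225 ∨ 1225 = 1225
35 ∧ 1225 = 35

35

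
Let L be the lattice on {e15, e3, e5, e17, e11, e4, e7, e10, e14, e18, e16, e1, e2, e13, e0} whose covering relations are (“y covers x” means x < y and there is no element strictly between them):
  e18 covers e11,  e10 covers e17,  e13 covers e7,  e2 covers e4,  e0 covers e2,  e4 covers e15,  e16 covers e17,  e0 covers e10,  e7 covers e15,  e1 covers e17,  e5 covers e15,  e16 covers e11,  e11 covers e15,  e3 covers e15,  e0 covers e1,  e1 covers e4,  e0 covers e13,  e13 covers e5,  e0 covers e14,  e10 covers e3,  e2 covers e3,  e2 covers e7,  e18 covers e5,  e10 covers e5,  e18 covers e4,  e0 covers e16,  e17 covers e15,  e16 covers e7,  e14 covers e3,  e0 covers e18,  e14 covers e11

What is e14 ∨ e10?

Common upper bounds of {e14, e10}: e0.
The least among these is e0.

e0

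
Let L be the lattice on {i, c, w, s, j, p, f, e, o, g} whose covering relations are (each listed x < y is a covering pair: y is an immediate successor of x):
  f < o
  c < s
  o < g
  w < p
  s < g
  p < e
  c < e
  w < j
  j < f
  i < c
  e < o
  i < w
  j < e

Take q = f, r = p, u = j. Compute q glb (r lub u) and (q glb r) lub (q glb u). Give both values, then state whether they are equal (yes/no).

r lub u = e, so q glb (r lub u) = f glb e = j.
q glb r = w and q glb u = j, so (q glb r) lub (q glb u) = w lub j = j.
Equal: yes.

j; j; yes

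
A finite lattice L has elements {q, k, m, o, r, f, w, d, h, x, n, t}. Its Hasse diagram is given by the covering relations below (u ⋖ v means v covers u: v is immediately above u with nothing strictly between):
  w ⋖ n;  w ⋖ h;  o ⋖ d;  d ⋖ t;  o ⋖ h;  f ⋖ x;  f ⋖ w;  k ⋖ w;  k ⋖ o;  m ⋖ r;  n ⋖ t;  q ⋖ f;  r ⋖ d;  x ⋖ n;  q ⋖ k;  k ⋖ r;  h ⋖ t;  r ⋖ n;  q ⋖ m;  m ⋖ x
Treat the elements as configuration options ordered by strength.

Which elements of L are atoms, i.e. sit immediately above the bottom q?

The atoms are exactly the elements that cover q: f, k, m.

f, k, m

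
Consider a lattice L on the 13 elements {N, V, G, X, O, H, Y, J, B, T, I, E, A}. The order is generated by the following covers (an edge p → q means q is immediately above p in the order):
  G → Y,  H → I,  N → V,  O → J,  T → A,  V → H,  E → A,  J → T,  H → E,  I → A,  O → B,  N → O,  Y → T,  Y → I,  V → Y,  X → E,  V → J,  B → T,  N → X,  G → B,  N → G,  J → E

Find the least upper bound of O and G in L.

Common upper bounds of {O, G}: A, B, T.
The least among these is B.

B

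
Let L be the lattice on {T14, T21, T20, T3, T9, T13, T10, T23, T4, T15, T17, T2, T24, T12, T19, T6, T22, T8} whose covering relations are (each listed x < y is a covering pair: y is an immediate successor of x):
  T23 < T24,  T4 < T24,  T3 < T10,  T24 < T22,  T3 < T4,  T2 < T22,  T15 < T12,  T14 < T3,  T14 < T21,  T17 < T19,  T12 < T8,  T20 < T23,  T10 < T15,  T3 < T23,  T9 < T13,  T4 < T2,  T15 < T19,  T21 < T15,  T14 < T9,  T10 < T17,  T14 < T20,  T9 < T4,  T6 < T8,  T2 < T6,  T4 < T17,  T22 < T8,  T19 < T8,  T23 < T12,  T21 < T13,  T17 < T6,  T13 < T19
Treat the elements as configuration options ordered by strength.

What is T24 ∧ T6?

T4

Common lower bounds of {T24, T6}: T14, T3, T4, T9.
The greatest among these is T4.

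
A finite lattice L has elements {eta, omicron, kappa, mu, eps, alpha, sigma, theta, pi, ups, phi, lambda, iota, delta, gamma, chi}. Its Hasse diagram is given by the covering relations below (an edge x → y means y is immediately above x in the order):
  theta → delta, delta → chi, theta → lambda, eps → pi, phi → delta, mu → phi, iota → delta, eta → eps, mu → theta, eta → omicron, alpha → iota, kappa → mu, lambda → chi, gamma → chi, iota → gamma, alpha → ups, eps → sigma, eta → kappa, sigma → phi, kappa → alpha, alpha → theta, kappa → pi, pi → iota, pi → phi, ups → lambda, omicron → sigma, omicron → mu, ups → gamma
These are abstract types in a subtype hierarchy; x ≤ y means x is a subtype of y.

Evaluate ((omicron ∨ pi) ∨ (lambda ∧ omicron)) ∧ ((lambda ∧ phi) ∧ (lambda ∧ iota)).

kappa

omicron ∨ pi = phi
lambda ∧ omicron = omicron
phi ∨ omicron = phi
lambda ∧ phi = mu
lambda ∧ iota = alpha
mu ∧ alpha = kappa
phi ∧ kappa = kappa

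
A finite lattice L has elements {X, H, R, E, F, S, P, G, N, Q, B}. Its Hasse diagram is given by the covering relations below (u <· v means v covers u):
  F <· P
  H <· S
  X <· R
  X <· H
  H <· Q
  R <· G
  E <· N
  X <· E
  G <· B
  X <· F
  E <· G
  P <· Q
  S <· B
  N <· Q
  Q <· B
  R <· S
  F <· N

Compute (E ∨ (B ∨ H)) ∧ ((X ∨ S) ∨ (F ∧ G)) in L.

S

B ∨ H = B
E ∨ B = B
X ∨ S = S
F ∧ G = X
S ∨ X = S
B ∧ S = S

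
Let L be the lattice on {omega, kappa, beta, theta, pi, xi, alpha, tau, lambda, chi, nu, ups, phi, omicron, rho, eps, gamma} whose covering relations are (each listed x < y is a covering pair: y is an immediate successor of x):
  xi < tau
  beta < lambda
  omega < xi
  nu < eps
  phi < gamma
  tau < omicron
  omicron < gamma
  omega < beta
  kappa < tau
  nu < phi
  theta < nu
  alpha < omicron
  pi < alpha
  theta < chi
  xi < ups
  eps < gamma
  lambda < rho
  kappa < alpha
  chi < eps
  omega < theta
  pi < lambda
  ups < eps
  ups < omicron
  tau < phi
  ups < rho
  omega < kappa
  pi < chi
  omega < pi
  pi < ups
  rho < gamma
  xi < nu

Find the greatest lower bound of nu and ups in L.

Common lower bounds of {nu, ups}: omega, xi.
The greatest among these is xi.

xi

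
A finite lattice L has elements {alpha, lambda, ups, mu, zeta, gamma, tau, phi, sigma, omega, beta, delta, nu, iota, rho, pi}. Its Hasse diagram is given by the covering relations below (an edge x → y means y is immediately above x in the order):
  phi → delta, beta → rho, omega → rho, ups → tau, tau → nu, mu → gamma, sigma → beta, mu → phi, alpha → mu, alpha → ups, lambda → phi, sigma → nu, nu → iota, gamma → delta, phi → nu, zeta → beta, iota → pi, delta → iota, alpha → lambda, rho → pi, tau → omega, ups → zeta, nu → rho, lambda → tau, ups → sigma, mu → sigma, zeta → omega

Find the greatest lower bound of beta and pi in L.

beta

Common lower bounds of {beta, pi}: alpha, beta, mu, sigma, ups, zeta.
The greatest among these is beta.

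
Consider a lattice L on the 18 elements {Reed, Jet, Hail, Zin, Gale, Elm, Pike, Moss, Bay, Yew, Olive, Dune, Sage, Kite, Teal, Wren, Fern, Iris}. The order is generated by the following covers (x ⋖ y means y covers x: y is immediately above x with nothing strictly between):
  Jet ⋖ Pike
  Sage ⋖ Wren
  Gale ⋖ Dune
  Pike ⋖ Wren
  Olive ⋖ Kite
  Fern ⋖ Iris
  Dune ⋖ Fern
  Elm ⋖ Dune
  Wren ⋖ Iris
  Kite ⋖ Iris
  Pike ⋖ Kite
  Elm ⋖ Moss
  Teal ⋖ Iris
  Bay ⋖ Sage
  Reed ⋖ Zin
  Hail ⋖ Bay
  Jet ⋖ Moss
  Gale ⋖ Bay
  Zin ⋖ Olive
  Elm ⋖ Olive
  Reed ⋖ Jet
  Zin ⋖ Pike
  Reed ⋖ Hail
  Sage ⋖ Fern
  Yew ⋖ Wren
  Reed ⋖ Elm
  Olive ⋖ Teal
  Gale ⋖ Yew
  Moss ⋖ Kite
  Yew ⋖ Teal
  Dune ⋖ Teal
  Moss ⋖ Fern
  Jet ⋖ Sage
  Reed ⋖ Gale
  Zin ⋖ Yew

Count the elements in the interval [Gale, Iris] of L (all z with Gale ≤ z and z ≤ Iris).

9

The interval [Gale, Iris] = {Bay, Dune, Fern, Gale, Iris, Sage, Teal, Wren, Yew}, which has 9 elements.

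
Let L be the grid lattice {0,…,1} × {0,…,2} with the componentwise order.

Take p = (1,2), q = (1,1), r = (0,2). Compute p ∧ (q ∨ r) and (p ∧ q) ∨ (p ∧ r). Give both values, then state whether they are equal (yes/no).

(1,2); (1,2); yes

q ∨ r = (1,2), so p ∧ (q ∨ r) = (1,2) ∧ (1,2) = (1,2).
p ∧ q = (1,1) and p ∧ r = (0,2), so (p ∧ q) ∨ (p ∧ r) = (1,1) ∨ (0,2) = (1,2).
Equal: yes.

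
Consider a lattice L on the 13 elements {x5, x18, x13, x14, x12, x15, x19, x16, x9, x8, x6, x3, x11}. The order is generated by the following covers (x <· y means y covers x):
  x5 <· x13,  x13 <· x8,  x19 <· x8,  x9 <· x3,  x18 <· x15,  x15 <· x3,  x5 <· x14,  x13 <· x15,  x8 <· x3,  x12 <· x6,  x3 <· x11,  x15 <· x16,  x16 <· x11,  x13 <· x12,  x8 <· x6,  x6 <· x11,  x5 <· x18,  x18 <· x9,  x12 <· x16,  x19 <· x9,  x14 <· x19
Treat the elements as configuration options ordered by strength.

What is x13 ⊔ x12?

Common upper bounds of {x13, x12}: x11, x12, x16, x6.
The least among these is x12.

x12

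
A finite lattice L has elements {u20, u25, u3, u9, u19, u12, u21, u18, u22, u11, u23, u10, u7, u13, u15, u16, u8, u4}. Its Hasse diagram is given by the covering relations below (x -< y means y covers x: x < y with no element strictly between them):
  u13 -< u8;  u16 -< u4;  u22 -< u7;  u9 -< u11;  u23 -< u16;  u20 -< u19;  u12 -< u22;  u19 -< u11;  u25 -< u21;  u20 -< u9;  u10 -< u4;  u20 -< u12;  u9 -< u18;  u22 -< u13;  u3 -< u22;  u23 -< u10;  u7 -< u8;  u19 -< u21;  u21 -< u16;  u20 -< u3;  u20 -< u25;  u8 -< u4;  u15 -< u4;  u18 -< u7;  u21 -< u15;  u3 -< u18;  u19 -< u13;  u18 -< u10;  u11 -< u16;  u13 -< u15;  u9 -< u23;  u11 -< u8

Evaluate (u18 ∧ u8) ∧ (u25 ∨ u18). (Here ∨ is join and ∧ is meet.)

u18 ∧ u8 = u18
u25 ∨ u18 = u4
u18 ∧ u4 = u18

u18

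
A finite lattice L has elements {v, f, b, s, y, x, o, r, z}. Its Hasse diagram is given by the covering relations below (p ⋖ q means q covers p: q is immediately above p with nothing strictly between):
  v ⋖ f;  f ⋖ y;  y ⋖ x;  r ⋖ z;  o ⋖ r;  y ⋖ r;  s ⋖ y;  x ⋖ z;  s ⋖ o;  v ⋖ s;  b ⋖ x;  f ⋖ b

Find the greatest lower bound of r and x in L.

y

Common lower bounds of {r, x}: f, s, v, y.
The greatest among these is y.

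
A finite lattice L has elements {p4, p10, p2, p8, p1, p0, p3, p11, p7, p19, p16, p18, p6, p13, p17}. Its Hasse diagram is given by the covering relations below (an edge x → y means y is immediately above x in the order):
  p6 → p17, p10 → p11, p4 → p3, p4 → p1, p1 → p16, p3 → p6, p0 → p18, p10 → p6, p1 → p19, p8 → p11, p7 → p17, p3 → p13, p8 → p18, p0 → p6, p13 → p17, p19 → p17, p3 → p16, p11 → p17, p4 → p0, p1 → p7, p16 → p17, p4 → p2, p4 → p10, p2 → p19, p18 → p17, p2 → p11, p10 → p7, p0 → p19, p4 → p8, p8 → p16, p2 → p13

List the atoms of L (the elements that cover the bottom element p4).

The atoms are exactly the elements that cover p4: p0, p1, p10, p2, p3, p8.

p0, p1, p10, p2, p3, p8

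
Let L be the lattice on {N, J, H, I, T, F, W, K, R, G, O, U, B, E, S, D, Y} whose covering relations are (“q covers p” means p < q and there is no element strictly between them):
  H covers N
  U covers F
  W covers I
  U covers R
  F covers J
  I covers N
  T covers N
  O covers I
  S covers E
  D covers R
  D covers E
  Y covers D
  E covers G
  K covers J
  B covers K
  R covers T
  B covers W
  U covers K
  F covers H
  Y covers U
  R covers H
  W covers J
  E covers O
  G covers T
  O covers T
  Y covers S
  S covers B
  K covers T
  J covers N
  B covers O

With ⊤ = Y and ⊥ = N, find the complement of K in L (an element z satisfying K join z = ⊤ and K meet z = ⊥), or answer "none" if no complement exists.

For every candidate z, either K ∨ z ≠ Y or K ∧ z ≠ N; no complement exists.

none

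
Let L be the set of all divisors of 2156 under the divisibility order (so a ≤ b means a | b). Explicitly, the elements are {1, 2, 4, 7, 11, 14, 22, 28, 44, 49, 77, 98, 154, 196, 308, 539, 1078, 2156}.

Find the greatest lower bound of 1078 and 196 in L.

98

Common lower bounds of {1078, 196}: 1, 14, 2, 49, 7, 98.
The greatest among these is 98.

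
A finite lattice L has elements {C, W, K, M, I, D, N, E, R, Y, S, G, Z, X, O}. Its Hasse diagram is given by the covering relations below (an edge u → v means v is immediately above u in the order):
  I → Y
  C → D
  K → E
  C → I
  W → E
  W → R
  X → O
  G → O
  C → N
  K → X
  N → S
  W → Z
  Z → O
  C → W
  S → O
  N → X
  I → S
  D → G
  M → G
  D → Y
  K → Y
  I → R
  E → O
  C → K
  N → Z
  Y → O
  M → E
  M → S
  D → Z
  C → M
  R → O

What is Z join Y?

O

Common upper bounds of {Z, Y}: O.
The least among these is O.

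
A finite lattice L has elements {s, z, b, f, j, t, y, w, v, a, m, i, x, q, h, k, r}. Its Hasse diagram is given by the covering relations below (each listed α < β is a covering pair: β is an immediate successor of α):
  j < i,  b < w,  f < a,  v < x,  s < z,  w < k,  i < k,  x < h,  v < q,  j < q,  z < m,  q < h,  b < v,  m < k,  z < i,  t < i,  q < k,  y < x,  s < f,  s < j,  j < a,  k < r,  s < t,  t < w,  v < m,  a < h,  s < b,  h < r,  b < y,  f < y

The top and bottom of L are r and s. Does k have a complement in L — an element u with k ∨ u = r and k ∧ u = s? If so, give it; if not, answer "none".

Need u with k ∨ u = r and k ∧ u = s.
Checking each element gives: f.

f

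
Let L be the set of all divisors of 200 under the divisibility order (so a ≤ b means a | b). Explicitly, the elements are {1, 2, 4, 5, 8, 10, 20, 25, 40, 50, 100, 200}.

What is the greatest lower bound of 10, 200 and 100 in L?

10

In the divisibility order, the meet is the greatest common divisor: gcd(10, 200, 100) = 10.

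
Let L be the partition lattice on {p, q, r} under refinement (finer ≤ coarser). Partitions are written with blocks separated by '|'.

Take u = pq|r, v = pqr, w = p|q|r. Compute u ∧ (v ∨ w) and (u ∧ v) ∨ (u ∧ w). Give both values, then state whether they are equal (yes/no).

pq|r; pq|r; yes

v ∨ w = pqr, so u ∧ (v ∨ w) = pq|r ∧ pqr = pq|r.
u ∧ v = pq|r and u ∧ w = p|q|r, so (u ∧ v) ∨ (u ∧ w) = pq|r ∨ p|q|r = pq|r.
Equal: yes.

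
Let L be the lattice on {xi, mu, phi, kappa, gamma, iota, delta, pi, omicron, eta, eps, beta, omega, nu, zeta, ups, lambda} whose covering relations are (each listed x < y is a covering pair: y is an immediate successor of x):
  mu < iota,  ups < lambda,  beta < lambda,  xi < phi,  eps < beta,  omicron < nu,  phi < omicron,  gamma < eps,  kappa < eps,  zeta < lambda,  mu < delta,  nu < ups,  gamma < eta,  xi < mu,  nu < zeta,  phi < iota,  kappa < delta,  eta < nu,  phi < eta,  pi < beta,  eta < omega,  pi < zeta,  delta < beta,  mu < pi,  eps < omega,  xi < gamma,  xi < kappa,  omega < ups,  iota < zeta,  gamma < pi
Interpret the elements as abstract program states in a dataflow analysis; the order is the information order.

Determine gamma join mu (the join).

Common upper bounds of {gamma, mu}: beta, lambda, pi, zeta.
The least among these is pi.

pi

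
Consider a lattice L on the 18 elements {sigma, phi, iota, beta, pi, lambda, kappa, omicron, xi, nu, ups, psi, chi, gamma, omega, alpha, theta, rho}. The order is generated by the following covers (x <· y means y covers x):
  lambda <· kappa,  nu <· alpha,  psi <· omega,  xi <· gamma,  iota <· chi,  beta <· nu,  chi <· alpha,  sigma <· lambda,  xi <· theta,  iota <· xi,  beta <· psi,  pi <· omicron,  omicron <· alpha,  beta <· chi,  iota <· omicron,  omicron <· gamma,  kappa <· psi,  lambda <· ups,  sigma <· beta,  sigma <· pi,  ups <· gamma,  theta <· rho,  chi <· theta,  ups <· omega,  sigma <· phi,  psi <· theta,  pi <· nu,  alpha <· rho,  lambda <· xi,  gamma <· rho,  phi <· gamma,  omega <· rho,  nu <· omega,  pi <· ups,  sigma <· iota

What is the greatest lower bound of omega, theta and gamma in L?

Common lower bounds of {omega, theta, gamma}: lambda, sigma.
The greatest among these is lambda.

lambda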